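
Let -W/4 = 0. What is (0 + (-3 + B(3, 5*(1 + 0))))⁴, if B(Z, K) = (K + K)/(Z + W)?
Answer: 1/81 ≈ 0.012346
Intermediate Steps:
W = 0 (W = -4*0 = 0)
B(Z, K) = 2*K/Z (B(Z, K) = (K + K)/(Z + 0) = (2*K)/Z = 2*K/Z)
(0 + (-3 + B(3, 5*(1 + 0))))⁴ = (0 + (-3 + 2*(5*(1 + 0))/3))⁴ = (0 + (-3 + 2*(5*1)*(⅓)))⁴ = (0 + (-3 + 2*5*(⅓)))⁴ = (0 + (-3 + 10/3))⁴ = (0 + ⅓)⁴ = (⅓)⁴ = 1/81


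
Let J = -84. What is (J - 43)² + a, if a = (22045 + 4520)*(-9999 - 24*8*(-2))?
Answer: -255406346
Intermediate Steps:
a = -255422475 (a = 26565*(-9999 - 192*(-2)) = 26565*(-9999 + 384) = 26565*(-9615) = -255422475)
(J - 43)² + a = (-84 - 43)² - 255422475 = (-127)² - 255422475 = 16129 - 255422475 = -255406346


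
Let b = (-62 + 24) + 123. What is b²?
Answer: 7225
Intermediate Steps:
b = 85 (b = -38 + 123 = 85)
b² = 85² = 7225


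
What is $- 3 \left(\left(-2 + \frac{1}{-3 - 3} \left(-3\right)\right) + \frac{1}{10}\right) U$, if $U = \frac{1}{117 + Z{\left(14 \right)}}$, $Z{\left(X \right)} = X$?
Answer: $\frac{21}{655} \approx 0.032061$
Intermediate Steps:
$U = \frac{1}{131}$ ($U = \frac{1}{117 + 14} = \frac{1}{131} \approx 0.0076336$)
$- 3 \left(\left(-2 + \frac{1}{-3 - 3} \left(-3\right)\right) + \frac{1}{10}\right) U = - 3 \left(\left(-2 + \frac{1}{-3 - 3} \left(-3\right)\right) + \frac{1}{10}\right) \frac{1}{131} = - 3 \left(\left(-2 + \frac{1}{-6} \left(-3\right)\right) + \frac{1}{10}\right) \frac{1}{131} = - 3 \left(\left(-2 - - \frac{1}{2}\right) + \frac{1}{10}\right) \frac{1}{131} = - 3 \left(\left(-2 + \frac{1}{2}\right) + \frac{1}{10}\right) \frac{1}{131} = - 3 \left(- \frac{3}{2} + \frac{1}{10}\right) \frac{1}{131} = \left(-3\right) \left(- \frac{7}{5}\right) \frac{1}{131} = \frac{21}{5} \cdot \frac{1}{131} = \frac{21}{655}$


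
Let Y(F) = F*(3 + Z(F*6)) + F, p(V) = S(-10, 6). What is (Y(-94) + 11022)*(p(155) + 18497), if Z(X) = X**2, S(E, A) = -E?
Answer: -553181225646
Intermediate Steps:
p(V) = 10 (p(V) = -1*(-10) = 10)
Y(F) = F + F*(3 + 36*F**2) (Y(F) = F*(3 + (F*6)**2) + F = F*(3 + (6*F)**2) + F = F*(3 + 36*F**2) + F = F + F*(3 + 36*F**2))
(Y(-94) + 11022)*(p(155) + 18497) = ((4*(-94) + 36*(-94)**3) + 11022)*(10 + 18497) = ((-376 + 36*(-830584)) + 11022)*18507 = ((-376 - 29901024) + 11022)*18507 = (-29901400 + 11022)*18507 = -29890378*18507 = -553181225646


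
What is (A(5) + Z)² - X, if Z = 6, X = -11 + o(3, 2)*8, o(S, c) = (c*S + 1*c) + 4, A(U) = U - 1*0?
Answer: 36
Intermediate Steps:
A(U) = U (A(U) = U + 0 = U)
o(S, c) = 4 + c + S*c (o(S, c) = (S*c + c) + 4 = (c + S*c) + 4 = 4 + c + S*c)
X = 85 (X = -11 + (4 + 2 + 3*2)*8 = -11 + (4 + 2 + 6)*8 = -11 + 12*8 = -11 + 96 = 85)
(A(5) + Z)² - X = (5 + 6)² - 1*85 = 11² - 85 = 121 - 85 = 36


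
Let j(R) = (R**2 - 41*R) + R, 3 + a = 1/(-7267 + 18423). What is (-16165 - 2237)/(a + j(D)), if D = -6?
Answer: -205292712/3045589 ≈ -67.407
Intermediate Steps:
a = -33467/11156 (a = -3 + 1/(-7267 + 18423) = -3 + 1/11156 = -33467/11156 ≈ -2.9999)
j(R) = R**2 - 40*R
(-16165 - 2237)/(a + j(D)) = (-16165 - 2237)/(-33467/11156 - 6*(-40 - 6)) = -18402/(-33467/11156 - 6*(-46)) = -18402/(-33467/11156 + 276) = -18402/3045589/11156 = -18402*11156/3045589 = -205292712/3045589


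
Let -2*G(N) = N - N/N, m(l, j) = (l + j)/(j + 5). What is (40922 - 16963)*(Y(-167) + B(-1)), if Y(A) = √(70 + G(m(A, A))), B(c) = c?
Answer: -23959 + 23959*√5627/9 ≈ 1.7573e+5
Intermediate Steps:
m(l, j) = (j + l)/(5 + j)
G(N) = ½ - N/2 (G(N) = -(N - N/N)/2 = -(N - 1*1)/2 = -(N - 1)/2 = -(-1 + N)/2 = ½ - N/2)
Y(A) = √(141/2 - A/(5 + A)) (Y(A) = √(70 + (½ - (A + A)/(2*(5 + A)))) = √(70 + (½ - 2*A/(2*(5 + A)))) = √(70 + (½ - A/(5 + A))) = √(141/2 - A/(5 + A)))
(40922 - 16963)*(Y(-167) + B(-1)) = (40922 - 16963)*(√2*√((705 + 139*(-167))/(5 - 167))/2 - 1) = 23959*(√2*√((705 - 23213)/(-162))/2 - 1) = 23959*(√2*√(-1/162*(-22508))/2 - 1) = 23959*(√2*√(11254/81)/2 - 1) = 23959*(√2*(√11254/9)/2 - 1) = 23959*(√5627/9 - 1) = 23959*(-1 + √5627/9) = -23959 + 23959*√5627/9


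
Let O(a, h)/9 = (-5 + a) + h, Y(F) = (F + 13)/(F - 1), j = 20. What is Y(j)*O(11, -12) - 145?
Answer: -4537/19 ≈ -238.79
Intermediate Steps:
Y(F) = (13 + F)/(-1 + F)
O(a, h) = -45 + 9*a + 9*h (O(a, h) = 9*((-5 + a) + h) = 9*(-5 + a + h) = -45 + 9*a + 9*h)
Y(j)*O(11, -12) - 145 = ((13 + 20)/(-1 + 20))*(-45 + 9*11 + 9*(-12)) - 145 = (33/19)*(-45 + 99 - 108) - 145 = ((1/19)*33)*(-54) - 145 = (33/19)*(-54) - 145 = -1782/19 - 145 = -4537/19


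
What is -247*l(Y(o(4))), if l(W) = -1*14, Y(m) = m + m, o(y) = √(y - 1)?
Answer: 3458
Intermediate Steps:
o(y) = √(-1 + y)
Y(m) = 2*m
l(W) = -14
-247*l(Y(o(4))) = -247*(-14) = 3458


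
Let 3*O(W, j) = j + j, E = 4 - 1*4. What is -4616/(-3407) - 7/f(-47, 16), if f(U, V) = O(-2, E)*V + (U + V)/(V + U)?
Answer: -19233/3407 ≈ -5.6451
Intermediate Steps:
E = 0 (E = 4 - 4 = 0)
O(W, j) = 2*j/3 (O(W, j) = (j + j)/3 = (2*j)/3 = 2*j/3)
f(U, V) = 1 (f(U, V) = ((⅔)*0)*V + (U + V)/(V + U) = 0*V + (U + V)/(U + V) = 0 + 1 = 1)
-4616/(-3407) - 7/f(-47, 16) = -4616/(-3407) - 7/1 = -4616*(-1/3407) - 7*1 = 4616/3407 - 7 = -19233/3407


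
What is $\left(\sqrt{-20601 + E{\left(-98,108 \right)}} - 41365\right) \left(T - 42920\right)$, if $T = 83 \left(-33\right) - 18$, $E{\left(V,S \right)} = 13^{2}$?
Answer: $1889429105 - 182708 i \sqrt{1277} \approx 1.8894 \cdot 10^{9} - 6.5291 \cdot 10^{6} i$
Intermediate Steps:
$E{\left(V,S \right)} = 169$
$T = -2757$ ($T = -2739 + \left(-31 + 13\right) = -2739 - 18 = -2757$)
$\left(\sqrt{-20601 + E{\left(-98,108 \right)}} - 41365\right) \left(T - 42920\right) = \left(\sqrt{-20601 + 169} - 41365\right) \left(-2757 - 42920\right) = \left(\sqrt{-20432} - 41365\right) \left(-45677\right) = \left(4 i \sqrt{1277} - 41365\right) \left(-45677\right) = \left(-41365 + 4 i \sqrt{1277}\right) \left(-45677\right) = 1889429105 - 182708 i \sqrt{1277}$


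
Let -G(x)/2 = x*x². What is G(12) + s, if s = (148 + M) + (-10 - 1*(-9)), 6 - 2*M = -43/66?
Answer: -436349/132 ≈ -3305.7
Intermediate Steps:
M = 439/132 (M = 3 - (-43)/(2*66) = 3 - ½*(-43/66) = 3 + 43/132 = 439/132 ≈ 3.3258)
G(x) = -2*x³ (G(x) = -2*x*x² = -2*x³)
s = 19843/132 (s = (148 + 439/132) + (-10 - 1*(-9)) = 19975/132 + (-10 + 9) = 19975/132 - 1 = 19843/132 ≈ 150.33)
G(12) + s = -2*12³ + 19843/132 = -2*1728 + 19843/132 = -3456 + 19843/132 = -436349/132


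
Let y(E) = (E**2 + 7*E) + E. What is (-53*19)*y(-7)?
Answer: 7049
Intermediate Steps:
y(E) = E**2 + 8*E
(-53*19)*y(-7) = (-53*19)*(-7*(8 - 7)) = -(-7049) = -1007*(-7) = 7049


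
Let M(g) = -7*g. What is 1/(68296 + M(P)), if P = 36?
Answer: 1/68044 ≈ 1.4696e-5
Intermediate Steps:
1/(68296 + M(P)) = 1/(68296 - 7*36) = 1/(68296 - 252) = 1/68044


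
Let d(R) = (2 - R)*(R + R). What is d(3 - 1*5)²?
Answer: 256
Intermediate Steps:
d(R) = 2*R*(2 - R) (d(R) = (2 - R)*(2*R) = 2*R*(2 - R))
d(3 - 1*5)² = (2*(3 - 1*5)*(2 - (3 - 1*5)))² = (2*(3 - 5)*(2 - (3 - 5)))² = (2*(-2)*(2 - 1*(-2)))² = (2*(-2)*(2 + 2))² = (2*(-2)*4)² = (-16)² = 256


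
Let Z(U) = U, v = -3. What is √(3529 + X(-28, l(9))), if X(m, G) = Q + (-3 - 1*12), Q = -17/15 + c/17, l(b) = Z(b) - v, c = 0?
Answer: √790395/15 ≈ 59.269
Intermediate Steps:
l(b) = 3 + b (l(b) = b - 1*(-3) = b + 3 = 3 + b)
Q = -17/15 (Q = -17/15 + 0/17 = -17*1/15 + 0*(1/17) = -17/15 + 0 = -17/15 ≈ -1.1333)
X(m, G) = -242/15 (X(m, G) = -17/15 + (-3 - 1*12) = -17/15 + (-3 - 12) = -17/15 - 15 = -242/15)
√(3529 + X(-28, l(9))) = √(3529 - 242/15) = √(52693/15) = √790395/15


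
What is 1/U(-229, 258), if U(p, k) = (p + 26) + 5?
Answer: -1/198 ≈ -0.0050505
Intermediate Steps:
U(p, k) = 31 + p (U(p, k) = (26 + p) + 5 = 31 + p)
1/U(-229, 258) = 1/(31 - 229) = 1/(-198) = -1/198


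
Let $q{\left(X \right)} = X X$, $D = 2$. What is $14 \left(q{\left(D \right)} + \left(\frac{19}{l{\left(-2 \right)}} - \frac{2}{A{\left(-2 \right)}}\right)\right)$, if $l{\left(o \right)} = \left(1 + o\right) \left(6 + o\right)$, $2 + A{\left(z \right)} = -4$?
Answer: $- \frac{35}{6} \approx -5.8333$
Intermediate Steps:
$A{\left(z \right)} = -6$ ($A{\left(z \right)} = -2 - 4 = -6$)
$q{\left(X \right)} = X^{2}$
$14 \left(q{\left(D \right)} + \left(\frac{19}{l{\left(-2 \right)}} - \frac{2}{A{\left(-2 \right)}}\right)\right) = 14 \left(2^{2} + \left(\frac{19}{6 + \left(-2\right)^{2} + 7 \left(-2\right)} - \frac{2}{-6}\right)\right) = 14 \left(4 + \left(\frac{19}{6 + 4 - 14} - - \frac{1}{3}\right)\right) = 14 \left(4 + \left(\frac{19}{-4} + \frac{1}{3}\right)\right) = 14 \left(4 + \left(19 \left(- \frac{1}{4}\right) + \frac{1}{3}\right)\right) = 14 \left(4 + \left(- \frac{19}{4} + \frac{1}{3}\right)\right) = 14 \left(4 - \frac{53}{12}\right) = 14 \left(- \frac{5}{12}\right) = - \frac{35}{6}$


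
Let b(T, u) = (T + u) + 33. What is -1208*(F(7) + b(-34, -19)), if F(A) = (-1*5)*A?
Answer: 66440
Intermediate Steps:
F(A) = -5*A
b(T, u) = 33 + T + u
-1208*(F(7) + b(-34, -19)) = -1208*(-5*7 + (33 - 34 - 19)) = -1208*(-35 - 20) = -1208*(-55) = 66440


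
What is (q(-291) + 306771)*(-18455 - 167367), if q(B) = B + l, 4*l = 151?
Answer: -113915482681/2 ≈ -5.6958e+10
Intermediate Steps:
l = 151/4 (l = (¼)*151 = 151/4 ≈ 37.750)
q(B) = 151/4 + B (q(B) = B + 151/4 = 151/4 + B)
(q(-291) + 306771)*(-18455 - 167367) = ((151/4 - 291) + 306771)*(-18455 - 167367) = (-1013/4 + 306771)*(-185822) = (1226071/4)*(-185822) = -113915482681/2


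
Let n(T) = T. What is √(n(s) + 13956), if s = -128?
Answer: 2*√3457 ≈ 117.59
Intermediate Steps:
√(n(s) + 13956) = √(-128 + 13956) = √13828 = 2*√3457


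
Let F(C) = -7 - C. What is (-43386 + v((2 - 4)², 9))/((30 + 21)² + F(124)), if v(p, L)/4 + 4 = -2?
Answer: -4341/247 ≈ -17.575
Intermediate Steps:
v(p, L) = -24 (v(p, L) = -16 + 4*(-2) = -16 - 8 = -24)
(-43386 + v((2 - 4)², 9))/((30 + 21)² + F(124)) = (-43386 - 24)/((30 + 21)² + (-7 - 1*124)) = -43410/(51² + (-7 - 124)) = -43410/(2601 - 131) = -43410/2470 = -43410*1/2470 = -4341/247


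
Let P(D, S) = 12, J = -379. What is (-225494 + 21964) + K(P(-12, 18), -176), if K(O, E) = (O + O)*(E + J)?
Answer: -216850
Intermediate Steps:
K(O, E) = 2*O*(-379 + E) (K(O, E) = (O + O)*(E - 379) = (2*O)*(-379 + E) = 2*O*(-379 + E))
(-225494 + 21964) + K(P(-12, 18), -176) = (-225494 + 21964) + 2*12*(-379 - 176) = -203530 + 2*12*(-555) = -203530 - 13320 = -216850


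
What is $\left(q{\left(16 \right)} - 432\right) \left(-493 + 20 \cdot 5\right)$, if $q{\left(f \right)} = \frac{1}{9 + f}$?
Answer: $\frac{4244007}{25} \approx 1.6976 \cdot 10^{5}$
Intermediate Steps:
$\left(q{\left(16 \right)} - 432\right) \left(-493 + 20 \cdot 5\right) = \left(\frac{1}{9 + 16} - 432\right) \left(-493 + 20 \cdot 5\right) = \left(\frac{1}{25} - 432\right) \left(-493 + 100\right) = \left(\frac{1}{25} - 432\right) \left(-393\right) = \left(- \frac{10799}{25}\right) \left(-393\right) = \frac{4244007}{25}$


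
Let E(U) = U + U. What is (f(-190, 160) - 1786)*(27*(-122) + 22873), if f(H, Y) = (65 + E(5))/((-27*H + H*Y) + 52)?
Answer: -293942287639/8406 ≈ -3.4968e+7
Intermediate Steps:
E(U) = 2*U
f(H, Y) = 75/(52 - 27*H + H*Y) (f(H, Y) = (65 + 2*5)/((-27*H + H*Y) + 52) = (65 + 10)/(52 - 27*H + H*Y) = 75/(52 - 27*H + H*Y))
(f(-190, 160) - 1786)*(27*(-122) + 22873) = (75/(52 - 27*(-190) - 190*160) - 1786)*(27*(-122) + 22873) = (75/(52 + 5130 - 30400) - 1786)*(-3294 + 22873) = (75/(-25218) - 1786)*19579 = (75*(-1/25218) - 1786)*19579 = (-25/8406 - 1786)*19579 = -15013141/8406*19579 = -293942287639/8406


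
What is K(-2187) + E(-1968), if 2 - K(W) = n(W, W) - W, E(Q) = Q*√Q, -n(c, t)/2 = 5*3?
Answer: -2155 - 7872*I*√123 ≈ -2155.0 - 87305.0*I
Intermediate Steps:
n(c, t) = -30 (n(c, t) = -10*3 = -2*15 = -30)
E(Q) = Q^(3/2)
K(W) = 32 + W (K(W) = 2 - (-30 - W) = 2 + (30 + W) = 32 + W)
K(-2187) + E(-1968) = (32 - 2187) + (-1968)^(3/2) = -2155 - 7872*I*√123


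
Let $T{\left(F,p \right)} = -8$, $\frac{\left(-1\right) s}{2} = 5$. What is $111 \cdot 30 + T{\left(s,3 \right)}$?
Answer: $3322$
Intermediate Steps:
$s = -10$ ($s = \left(-2\right) 5 = -10$)
$111 \cdot 30 + T{\left(s,3 \right)} = 111 \cdot 30 - 8 = 3330 - 8 = 3322$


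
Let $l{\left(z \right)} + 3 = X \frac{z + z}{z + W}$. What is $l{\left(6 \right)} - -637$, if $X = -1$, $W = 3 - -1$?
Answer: $\frac{3164}{5} \approx 632.8$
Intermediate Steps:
$W = 4$ ($W = 3 + 1 = 4$)
$l{\left(z \right)} = -3 - \frac{2 z}{4 + z}$ ($l{\left(z \right)} = -3 - \frac{z + z}{z + 4} = -3 - \frac{2 z}{4 + z}$)
$l{\left(6 \right)} - -637 = \frac{-12 - 30}{4 + 6} - -637 = \frac{-12 - 30}{10} + 637 = \frac{1}{10} \left(-42\right) + 637 = - \frac{21}{5} + 637 = \frac{3164}{5}$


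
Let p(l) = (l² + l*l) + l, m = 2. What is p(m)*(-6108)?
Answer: -61080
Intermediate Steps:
p(l) = l + 2*l² (p(l) = (l² + l²) + l = 2*l² + l = l + 2*l²)
p(m)*(-6108) = (2*(1 + 2*2))*(-6108) = (2*(1 + 4))*(-6108) = (2*5)*(-6108) = 10*(-6108) = -61080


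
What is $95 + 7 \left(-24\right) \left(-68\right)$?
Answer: $11519$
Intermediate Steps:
$95 + 7 \left(-24\right) \left(-68\right) = 95 - -11424 = 95 + 11424 = 11519$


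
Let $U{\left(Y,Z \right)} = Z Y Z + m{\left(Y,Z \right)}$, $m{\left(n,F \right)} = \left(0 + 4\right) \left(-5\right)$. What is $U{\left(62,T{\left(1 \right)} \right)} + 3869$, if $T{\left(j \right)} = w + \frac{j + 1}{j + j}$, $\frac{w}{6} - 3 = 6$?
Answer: $191399$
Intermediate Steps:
$w = 54$ ($w = 18 + 6 \cdot 6 = 18 + 36 = 54$)
$m{\left(n,F \right)} = -20$ ($m{\left(n,F \right)} = 4 \left(-5\right) = -20$)
$T{\left(j \right)} = 54 + \frac{1 + j}{2 j}$ ($T{\left(j \right)} = 54 + \frac{j + 1}{j + j} = 54 + \frac{1 + j}{2 j}$)
$U{\left(Y,Z \right)} = -20 + Y Z^{2}$ ($U{\left(Y,Z \right)} = Z Y Z - 20 = Y Z Z - 20 = Y Z^{2} - 20 = -20 + Y Z^{2}$)
$U{\left(62,T{\left(1 \right)} \right)} + 3869 = \left(-20 + 62 \left(\frac{1 + 109 \cdot 1}{2 \cdot 1}\right)^{2}\right) + 3869 = \left(-20 + 62 \left(\frac{1}{2} \cdot 1 \left(1 + 109\right)\right)^{2}\right) + 3869 = \left(-20 + 62 \left(\frac{1}{2} \cdot 1 \cdot 110\right)^{2}\right) + 3869 = \left(-20 + 62 \cdot 55^{2}\right) + 3869 = \left(-20 + 62 \cdot 3025\right) + 3869 = \left(-20 + 187550\right) + 3869 = 187530 + 3869 = 191399$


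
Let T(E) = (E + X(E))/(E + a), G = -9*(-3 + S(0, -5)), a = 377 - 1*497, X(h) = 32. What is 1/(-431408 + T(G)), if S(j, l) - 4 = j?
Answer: -129/55651655 ≈ -2.3180e-6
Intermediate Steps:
a = -120 (a = 377 - 497 = -120)
S(j, l) = 4 + j
G = -9 (G = -9*(-3 + (4 + 0)) = -9*(-3 + 4) = -9*1 = -9)
T(E) = (32 + E)/(-120 + E) (T(E) = (E + 32)/(E - 120) = (32 + E)/(-120 + E))
1/(-431408 + T(G)) = 1/(-431408 + (32 - 9)/(-120 - 9)) = 1/(-431408 + 23/(-129)) = 1/(-431408 - 1/129*23) = 1/(-431408 - 23/129) = 1/(-55651655/129) = -129/55651655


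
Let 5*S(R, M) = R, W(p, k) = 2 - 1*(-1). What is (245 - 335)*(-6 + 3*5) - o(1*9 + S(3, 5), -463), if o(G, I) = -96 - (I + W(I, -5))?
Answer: -1174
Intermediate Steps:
W(p, k) = 3 (W(p, k) = 2 + 1 = 3)
S(R, M) = R/5
o(G, I) = -99 - I (o(G, I) = -96 - (I + 3) = -96 - (3 + I) = -96 + (-3 - I) = -99 - I)
(245 - 335)*(-6 + 3*5) - o(1*9 + S(3, 5), -463) = (245 - 335)*(-6 + 3*5) - (-99 - 1*(-463)) = -90*(-6 + 15) - (-99 + 463) = -90*9 - 1*364 = -810 - 364 = -1174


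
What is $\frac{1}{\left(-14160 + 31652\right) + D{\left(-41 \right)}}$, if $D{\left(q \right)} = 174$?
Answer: $\frac{1}{17666} \approx 5.6606 \cdot 10^{-5}$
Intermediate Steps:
$\frac{1}{\left(-14160 + 31652\right) + D{\left(-41 \right)}} = \frac{1}{\left(-14160 + 31652\right) + 174} = \frac{1}{17492 + 174} = \frac{1}{17666}$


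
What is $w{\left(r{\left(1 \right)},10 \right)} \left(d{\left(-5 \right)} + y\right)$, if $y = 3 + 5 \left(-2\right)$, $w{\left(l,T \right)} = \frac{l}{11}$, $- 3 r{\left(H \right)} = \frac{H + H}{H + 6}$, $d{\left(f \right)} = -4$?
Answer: $\frac{2}{21} \approx 0.095238$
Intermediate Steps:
$r{\left(H \right)} = - \frac{2 H}{3 \left(6 + H\right)}$ ($r{\left(H \right)} = - \frac{\left(H + H\right) \frac{1}{H + 6}}{3} = - \frac{2 H \frac{1}{6 + H}}{3} = - \frac{2 H}{3 \left(6 + H\right)}$)
$w{\left(l,T \right)} = \frac{l}{11}$ ($w{\left(l,T \right)} = l \frac{1}{11} = \frac{l}{11}$)
$y = -7$ ($y = 3 - 10 = -7$)
$w{\left(r{\left(1 \right)},10 \right)} \left(d{\left(-5 \right)} + y\right) = \frac{\left(-2\right) 1 \frac{1}{18 + 3 \cdot 1}}{11} \left(-4 - 7\right) = \frac{\left(-2\right) 1 \frac{1}{18 + 3}}{11} \left(-11\right) = \frac{\left(-2\right) 1 \cdot \frac{1}{21}}{11} \left(-11\right) = \frac{1}{11} \left(- \frac{2}{21}\right) \left(-11\right) = \left(- \frac{2}{231}\right) \left(-11\right) = \frac{2}{21}$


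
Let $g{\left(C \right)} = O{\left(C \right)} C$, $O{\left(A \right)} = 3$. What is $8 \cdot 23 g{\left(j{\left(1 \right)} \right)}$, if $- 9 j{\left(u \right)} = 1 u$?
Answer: $- \frac{184}{3} \approx -61.333$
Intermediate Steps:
$j{\left(u \right)} = - \frac{u}{9}$ ($j{\left(u \right)} = - \frac{1 u}{9} = - \frac{u}{9}$)
$g{\left(C \right)} = 3 C$
$8 \cdot 23 g{\left(j{\left(1 \right)} \right)} = 8 \cdot 23 \cdot 3 \left(\left(- \frac{1}{9}\right) 1\right) = 184 \cdot 3 \left(- \frac{1}{9}\right) = 184 \left(- \frac{1}{3}\right) = - \frac{184}{3}$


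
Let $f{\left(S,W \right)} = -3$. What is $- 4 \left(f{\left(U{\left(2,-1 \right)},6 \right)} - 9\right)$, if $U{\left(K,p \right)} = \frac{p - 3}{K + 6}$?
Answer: $48$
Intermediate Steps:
$U{\left(K,p \right)} = \frac{-3 + p}{6 + K}$
$- 4 \left(f{\left(U{\left(2,-1 \right)},6 \right)} - 9\right) = - 4 \left(-3 - 9\right) = \left(-4\right) \left(-12\right) = 48$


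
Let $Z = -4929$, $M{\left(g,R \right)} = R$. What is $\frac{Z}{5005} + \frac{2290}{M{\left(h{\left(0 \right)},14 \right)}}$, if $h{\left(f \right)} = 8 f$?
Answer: $\frac{813746}{5005} \approx 162.59$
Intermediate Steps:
$\frac{Z}{5005} + \frac{2290}{M{\left(h{\left(0 \right)},14 \right)}} = - \frac{4929}{5005} + \frac{2290}{14} = \left(-4929\right) \frac{1}{5005} + 2290 \cdot \frac{1}{14} = - \frac{4929}{5005} + \frac{1145}{7} = \frac{813746}{5005}$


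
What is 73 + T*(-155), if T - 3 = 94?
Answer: -14962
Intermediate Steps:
T = 97 (T = 3 + 94 = 97)
73 + T*(-155) = 73 + 97*(-155) = 73 - 15035 = -14962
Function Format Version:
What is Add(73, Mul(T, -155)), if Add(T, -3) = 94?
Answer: -14962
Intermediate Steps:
T = 97 (T = Add(3, 94) = 97)
Add(73, Mul(T, -155)) = Add(73, Mul(97, -155)) = Add(73, -15035) = -14962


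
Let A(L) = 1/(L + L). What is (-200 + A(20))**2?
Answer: 63984001/1600 ≈ 39990.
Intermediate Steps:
A(L) = 1/(2*L)
(-200 + A(20))**2 = (-200 + (1/2)/20)**2 = (-200 + (1/2)*(1/20))**2 = (-200 + 1/40)**2 = (-7999/40)**2 = 63984001/1600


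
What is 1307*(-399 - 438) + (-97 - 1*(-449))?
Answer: -1093607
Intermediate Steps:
1307*(-399 - 438) + (-97 - 1*(-449)) = 1307*(-837) + (-97 + 449) = -1093959 + 352 = -1093607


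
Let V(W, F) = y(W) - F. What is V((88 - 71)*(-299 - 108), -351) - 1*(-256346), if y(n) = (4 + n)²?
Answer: 48073922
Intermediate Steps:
V(W, F) = (4 + W)² - F
V((88 - 71)*(-299 - 108), -351) - 1*(-256346) = ((4 + (88 - 71)*(-299 - 108))² - 1*(-351)) - 1*(-256346) = ((4 + 17*(-407))² + 351) + 256346 = ((4 - 6919)² + 351) + 256346 = ((-6915)² + 351) + 256346 = (47817225 + 351) + 256346 = 47817576 + 256346 = 48073922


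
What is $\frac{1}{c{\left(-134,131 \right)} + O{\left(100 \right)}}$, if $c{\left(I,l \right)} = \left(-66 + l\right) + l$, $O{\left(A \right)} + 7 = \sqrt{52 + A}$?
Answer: $\frac{189}{35569} - \frac{2 \sqrt{38}}{35569} \approx 0.004967$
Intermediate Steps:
$O{\left(A \right)} = -7 + \sqrt{52 + A}$
$c{\left(I,l \right)} = -66 + 2 l$
$\frac{1}{c{\left(-134,131 \right)} + O{\left(100 \right)}} = \frac{1}{\left(-66 + 2 \cdot 131\right) - \left(7 - \sqrt{52 + 100}\right)} = \frac{1}{\left(-66 + 262\right) - \left(7 - \sqrt{152}\right)} = \frac{1}{196 - \left(7 - 2 \sqrt{38}\right)} = \frac{1}{189 + 2 \sqrt{38}}$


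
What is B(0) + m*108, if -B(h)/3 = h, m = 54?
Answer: 5832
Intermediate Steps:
B(h) = -3*h
B(0) + m*108 = -3*0 + 54*108 = 0 + 5832 = 5832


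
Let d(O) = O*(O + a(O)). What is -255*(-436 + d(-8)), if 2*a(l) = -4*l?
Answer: 127500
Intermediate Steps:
a(l) = -2*l (a(l) = (-4*l)/2 = -2*l)
d(O) = -O² (d(O) = O*(O - 2*O) = O*(-O) = -O²)
-255*(-436 + d(-8)) = -255*(-436 - 1*(-8)²) = -255*(-436 - 1*64) = -255*(-436 - 64) = -255*(-500) = 127500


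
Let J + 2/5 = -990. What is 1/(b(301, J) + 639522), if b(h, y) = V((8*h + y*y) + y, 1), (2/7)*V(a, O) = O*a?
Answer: 25/101940154 ≈ 2.4524e-7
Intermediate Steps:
J = -4952/5 (J = -⅖ - 990 = -4952/5 ≈ -990.40)
V(a, O) = 7*O*a/2 (V(a, O) = 7*(O*a)/2 = 7*O*a/2)
b(h, y) = 28*h + 7*y/2 + 7*y²/2 (b(h, y) = (7/2)*1*((8*h + y*y) + y) = (7/2)*1*((8*h + y²) + y) = (7/2)*1*((y² + 8*h) + y) = (7/2)*1*(y + y² + 8*h) = 28*h + 7*y/2 + 7*y²/2)
1/(b(301, J) + 639522) = 1/((28*301 + (7/2)*(-4952/5) + 7*(-4952/5)²/2) + 639522) = 1/((8428 - 17332/5 + (7/2)*(24522304/25)) + 639522) = 1/((8428 - 17332/5 + 85828064/25) + 639522) = 1/(85952104/25 + 639522) = 1/(101940154/25) = 25/101940154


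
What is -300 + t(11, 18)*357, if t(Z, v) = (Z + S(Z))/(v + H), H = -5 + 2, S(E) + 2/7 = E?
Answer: 1084/5 ≈ 216.80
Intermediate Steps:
S(E) = -2/7 + E
H = -3
t(Z, v) = (-2/7 + 2*Z)/(-3 + v) (t(Z, v) = (Z + (-2/7 + Z))/(v - 3) = (-2/7 + 2*Z)/(-3 + v))
-300 + t(11, 18)*357 = -300 + (2*(-1 + 7*11)/(7*(-3 + 18)))*357 = -300 + ((2/7)*(-1 + 77)/15)*357 = -300 + ((2/7)*(1/15)*76)*357 = -300 + (152/105)*357 = -300 + 2584/5 = 1084/5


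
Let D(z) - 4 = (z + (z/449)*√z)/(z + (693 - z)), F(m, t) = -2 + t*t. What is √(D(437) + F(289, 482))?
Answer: √(2499284154317335 + 15108401*√437)/103719 ≈ 482.00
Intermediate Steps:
F(m, t) = -2 + t²
D(z) = 4 + z/693 + z^(3/2)/311157 (D(z) = 4 + (z + (z/449)*√z)/(z + (693 - z)) = 4 + (z + (z*(1/449))*√z)/693 = 4 + (z + (z/449)*√z)*(1/693) = 4 + (z + z^(3/2)/449)*(1/693) = 4 + (z/693 + z^(3/2)/311157) = 4 + z/693 + z^(3/2)/311157)
√(D(437) + F(289, 482)) = √((4 + (1/693)*437 + 437^(3/2)/311157) + (-2 + 482²)) = √((4 + 437/693 + (437*√437)/311157) + (-2 + 232324)) = √((4 + 437/693 + 437*√437/311157) + 232322) = √((3209/693 + 437*√437/311157) + 232322) = √(161002355/693 + 437*√437/311157)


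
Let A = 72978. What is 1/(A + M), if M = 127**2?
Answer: 1/89107 ≈ 1.1222e-5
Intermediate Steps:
M = 16129
1/(A + M) = 1/(72978 + 16129) = 1/89107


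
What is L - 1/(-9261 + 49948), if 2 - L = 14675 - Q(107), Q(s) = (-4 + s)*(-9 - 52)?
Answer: -852636773/40687 ≈ -20956.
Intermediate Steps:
Q(s) = 244 - 61*s (Q(s) = (-4 + s)*(-61) = 244 - 61*s)
L = -20956 (L = 2 - (14675 - (244 - 61*107)) = 2 - (14675 - (244 - 6527)) = 2 - (14675 - 1*(-6283)) = 2 - (14675 + 6283) = 2 - 1*20958 = 2 - 20958 = -20956)
L - 1/(-9261 + 49948) = -20956 - 1/(-9261 + 49948) = -20956 - 1/40687 = -852636773/40687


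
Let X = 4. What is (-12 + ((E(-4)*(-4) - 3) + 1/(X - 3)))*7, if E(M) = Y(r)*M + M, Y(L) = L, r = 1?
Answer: 126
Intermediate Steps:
E(M) = 2*M (E(M) = 1*M + M = M + M = 2*M)
(-12 + ((E(-4)*(-4) - 3) + 1/(X - 3)))*7 = (-12 + (((2*(-4))*(-4) - 3) + 1/(4 - 3)))*7 = (-12 + ((-8*(-4) - 3) + 1/1))*7 = (-12 + ((32 - 3) + 1))*7 = (-12 + (29 + 1))*7 = (-12 + 30)*7 = 18*7 = 126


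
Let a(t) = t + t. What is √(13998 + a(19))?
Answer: 22*√29 ≈ 118.47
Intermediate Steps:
a(t) = 2*t
√(13998 + a(19)) = √(13998 + 2*19) = √(13998 + 38) = √14036 = 22*√29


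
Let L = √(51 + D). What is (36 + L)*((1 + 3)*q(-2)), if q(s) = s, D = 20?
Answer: -288 - 8*√71 ≈ -355.41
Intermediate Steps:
L = √71 (L = √(51 + 20) = √71 ≈ 8.4261)
(36 + L)*((1 + 3)*q(-2)) = (36 + √71)*((1 + 3)*(-2)) = (36 + √71)*(4*(-2)) = (36 + √71)*(-8) = -288 - 8*√71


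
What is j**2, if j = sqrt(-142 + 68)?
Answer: -74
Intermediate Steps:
j = I*sqrt(74) (j = sqrt(-74) = I*sqrt(74) ≈ 8.6023*I)
j**2 = (I*sqrt(74))**2 = -74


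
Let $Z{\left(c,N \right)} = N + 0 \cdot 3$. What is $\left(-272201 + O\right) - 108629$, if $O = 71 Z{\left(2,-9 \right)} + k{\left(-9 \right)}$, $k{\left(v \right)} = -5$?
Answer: $-381474$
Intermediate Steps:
$Z{\left(c,N \right)} = N$ ($Z{\left(c,N \right)} = N + 0 = N$)
$O = -644$ ($O = 71 \left(-9\right) - 5 = -639 - 5 = -644$)
$\left(-272201 + O\right) - 108629 = \left(-272201 - 644\right) - 108629 = -272845 - 108629 = -381474$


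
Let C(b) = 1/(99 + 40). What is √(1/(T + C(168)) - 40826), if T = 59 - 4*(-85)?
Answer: I*√125582133675526/55462 ≈ 202.05*I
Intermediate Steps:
T = 399 (T = 59 + 340 = 399)
C(b) = 1/139
√(1/(T + C(168)) - 40826) = √(1/(399 + 1/139) - 40826) = √(1/(55462/139) - 40826) = √(139/55462 - 40826) = √(-2264291473/55462) = I*√125582133675526/55462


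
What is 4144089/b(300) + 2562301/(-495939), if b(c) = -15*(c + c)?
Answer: -230919562619/495939000 ≈ -465.62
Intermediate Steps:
b(c) = -30*c
4144089/b(300) + 2562301/(-495939) = 4144089/((-30*300)) + 2562301/(-495939) = 4144089/(-9000) + 2562301*(-1/495939) = 4144089*(-1/9000) - 2562301/495939 = -1381363/3000 - 2562301/495939 = -230919562619/495939000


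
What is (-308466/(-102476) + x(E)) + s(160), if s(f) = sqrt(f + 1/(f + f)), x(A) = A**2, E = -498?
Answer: 12707383185/51238 + 3*sqrt(28445)/40 ≈ 2.4802e+5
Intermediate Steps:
s(f) = sqrt(f + 1/(2*f))
(-308466/(-102476) + x(E)) + s(160) = (-308466/(-102476) + (-498)**2) + sqrt(2/160 + 4*160)/2 = (-308466*(-1/102476) + 248004) + sqrt(2*(1/160) + 640)/2 = (154233/51238 + 248004) + sqrt(1/80 + 640)/2 = 12707383185/51238 + sqrt(51201/80)/2 = 12707383185/51238 + (3*sqrt(28445)/20)/2 = 12707383185/51238 + 3*sqrt(28445)/40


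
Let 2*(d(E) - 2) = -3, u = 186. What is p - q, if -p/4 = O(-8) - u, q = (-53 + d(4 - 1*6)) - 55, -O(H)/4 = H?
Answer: 1447/2 ≈ 723.50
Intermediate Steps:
O(H) = -4*H
d(E) = ½ (d(E) = 2 + (½)*(-3) = 2 - 3/2 = ½)
q = -215/2 (q = (-53 + ½) - 55 = -105/2 - 55 = -215/2 ≈ -107.50)
p = 616 (p = -4*(-4*(-8) - 1*186) = -4*(32 - 186) = -4*(-154) = 616)
p - q = 616 - 1*(-215/2) = 616 + 215/2 = 1447/2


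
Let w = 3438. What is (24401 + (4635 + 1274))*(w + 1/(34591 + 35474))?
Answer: 1460235601202/14013 ≈ 1.0421e+8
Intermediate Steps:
(24401 + (4635 + 1274))*(w + 1/(34591 + 35474)) = (24401 + (4635 + 1274))*(3438 + 1/(34591 + 35474)) = (24401 + 5909)*(3438 + 1/70065) = 30310*(3438 + 1/70065) = 30310*(240883471/70065) = 1460235601202/14013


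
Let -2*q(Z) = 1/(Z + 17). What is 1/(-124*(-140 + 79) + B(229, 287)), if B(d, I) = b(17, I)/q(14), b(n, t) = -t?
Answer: 1/25358 ≈ 3.9435e-5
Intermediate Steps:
q(Z) = -1/(2*(17 + Z)) (q(Z) = -1/(2*(Z + 17)) = -1/(2*(17 + Z)))
B(d, I) = 62*I (B(d, I) = (-I)/((-1/(34 + 2*14))) = (-I)/((-1/(34 + 28))) = (-I)/((-1/62)) = (-I)/((-1*1/62)) = (-I)/(-1/62) = -I*(-62) = 62*I)
1/(-124*(-140 + 79) + B(229, 287)) = 1/(-124*(-140 + 79) + 62*287) = 1/(-124*(-61) + 17794) = 1/(7564 + 17794) = 1/25358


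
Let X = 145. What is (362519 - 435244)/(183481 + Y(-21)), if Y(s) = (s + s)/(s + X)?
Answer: -4508950/11375801 ≈ -0.39636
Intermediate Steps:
Y(s) = 2*s/(145 + s) (Y(s) = (s + s)/(s + 145) = (2*s)/(145 + s) = 2*s/(145 + s))
(362519 - 435244)/(183481 + Y(-21)) = (362519 - 435244)/(183481 + 2*(-21)/(145 - 21)) = -72725/(183481 + 2*(-21)/124) = -72725/(183481 + 2*(-21)*(1/124)) = -72725/(183481 - 21/62) = -72725/11375801/62 = -72725*62/11375801 = -4508950/11375801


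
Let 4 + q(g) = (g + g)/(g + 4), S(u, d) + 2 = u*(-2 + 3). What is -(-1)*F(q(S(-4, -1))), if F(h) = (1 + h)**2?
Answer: 9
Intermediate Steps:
S(u, d) = -2 + u (S(u, d) = -2 + u*(-2 + 3) = -2 + u*1 = -2 + u)
q(g) = -4 + 2*g/(4 + g) (q(g) = -4 + (g + g)/(g + 4) = -4 + (2*g)/(4 + g) = -4 + 2*g/(4 + g))
-(-1)*F(q(S(-4, -1))) = -(-1)*(1 + 2*(-8 - (-2 - 4))/(4 + (-2 - 4)))**2 = -(-1)*(1 + 2*(-8 - 1*(-6))/(4 - 6))**2 = -(-1)*(1 + 2*(-8 + 6)/(-2))**2 = -(-1)*(1 + 2*(-1/2)*(-2))**2 = -(-1)*(1 + 2)**2 = -(-1)*3**2 = -(-1)*9 = -1*(-9) = 9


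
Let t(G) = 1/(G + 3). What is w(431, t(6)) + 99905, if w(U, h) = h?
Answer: 899146/9 ≈ 99905.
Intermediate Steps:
t(G) = 1/(3 + G)
w(431, t(6)) + 99905 = 1/(3 + 6) + 99905 = 1/9 + 99905 = ⅑ + 99905 = 899146/9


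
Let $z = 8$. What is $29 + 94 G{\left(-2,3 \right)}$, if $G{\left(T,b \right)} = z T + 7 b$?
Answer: $499$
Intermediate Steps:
$G{\left(T,b \right)} = 7 b + 8 T$ ($G{\left(T,b \right)} = 8 T + 7 b = 7 b + 8 T$)
$29 + 94 G{\left(-2,3 \right)} = 29 + 94 \left(7 \cdot 3 + 8 \left(-2\right)\right) = 29 + 94 \left(21 - 16\right) = 29 + 94 \cdot 5 = 29 + 470 = 499$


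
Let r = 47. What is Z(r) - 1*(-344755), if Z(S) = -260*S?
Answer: 332535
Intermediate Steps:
Z(r) - 1*(-344755) = -260*47 - 1*(-344755) = -12220 + 344755 = 332535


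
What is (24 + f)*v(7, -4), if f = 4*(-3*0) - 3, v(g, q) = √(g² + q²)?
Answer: 21*√65 ≈ 169.31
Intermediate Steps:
f = -3 (f = 4*0 - 3 = 0 - 3 = -3)
(24 + f)*v(7, -4) = (24 - 3)*√(7² + (-4)²) = 21*√(49 + 16) = 21*√65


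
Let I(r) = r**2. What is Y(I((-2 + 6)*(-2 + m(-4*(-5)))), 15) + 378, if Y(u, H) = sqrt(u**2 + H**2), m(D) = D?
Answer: 378 + 3*sqrt(2986009) ≈ 5562.0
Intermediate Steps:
Y(u, H) = sqrt(H**2 + u**2)
Y(I((-2 + 6)*(-2 + m(-4*(-5)))), 15) + 378 = sqrt(15**2 + (((-2 + 6)*(-2 - 4*(-5)))**2)**2) + 378 = sqrt(225 + ((4*(-2 + 20))**2)**2) + 378 = sqrt(225 + ((4*18)**2)**2) + 378 = sqrt(225 + (72**2)**2) + 378 = sqrt(225 + 5184**2) + 378 = sqrt(225 + 26873856) + 378 = sqrt(26874081) + 378 = 3*sqrt(2986009) + 378 = 378 + 3*sqrt(2986009)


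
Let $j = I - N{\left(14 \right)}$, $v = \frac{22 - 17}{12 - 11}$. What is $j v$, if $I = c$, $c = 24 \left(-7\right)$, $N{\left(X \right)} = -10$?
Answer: $-790$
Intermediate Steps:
$c = -168$
$v = 5$ ($v = \frac{5}{1} = 5 \cdot 1 = 5$)
$I = -168$
$j = -158$ ($j = -168 - -10 = -168 + 10 = -158$)
$j v = \left(-158\right) 5 = -790$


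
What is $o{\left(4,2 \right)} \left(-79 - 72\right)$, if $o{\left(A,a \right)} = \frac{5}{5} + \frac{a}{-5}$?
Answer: $- \frac{453}{5} \approx -90.6$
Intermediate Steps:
$o{\left(A,a \right)} = 1 - \frac{a}{5}$ ($o{\left(A,a \right)} = 5 \cdot \frac{1}{5} + a \left(- \frac{1}{5}\right) = 1 - \frac{a}{5}$)
$o{\left(4,2 \right)} \left(-79 - 72\right) = \left(1 - \frac{2}{5}\right) \left(-79 - 72\right) = \left(1 - \frac{2}{5}\right) \left(-151\right) = \frac{3}{5} \left(-151\right) = - \frac{453}{5}$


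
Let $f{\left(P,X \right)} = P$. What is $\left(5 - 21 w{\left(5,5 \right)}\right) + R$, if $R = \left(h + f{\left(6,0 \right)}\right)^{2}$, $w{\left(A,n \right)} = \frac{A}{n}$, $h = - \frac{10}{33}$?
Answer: $\frac{17920}{1089} \approx 16.455$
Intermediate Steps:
$h = - \frac{10}{33}$ ($h = \left(-10\right) \frac{1}{33} = - \frac{10}{33} \approx -0.30303$)
$R = \frac{35344}{1089}$ ($R = \left(- \frac{10}{33} + 6\right)^{2} = \left(\frac{188}{33}\right)^{2} = \frac{35344}{1089} \approx 32.455$)
$\left(5 - 21 w{\left(5,5 \right)}\right) + R = \left(5 - 21 \cdot \frac{5}{5}\right) + \frac{35344}{1089} = \left(5 - 21 \cdot 5 \cdot \frac{1}{5}\right) + \frac{35344}{1089} = \left(5 - 21\right) + \frac{35344}{1089} = -16 + \frac{35344}{1089} = \frac{17920}{1089}$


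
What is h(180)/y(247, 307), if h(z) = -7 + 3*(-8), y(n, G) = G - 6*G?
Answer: 31/1535 ≈ 0.020195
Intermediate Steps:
y(n, G) = -5*G
h(z) = -31 (h(z) = -7 - 24 = -31)
h(180)/y(247, 307) = -31/((-5*307)) = -31/(-1535) = -31*(-1/1535) = 31/1535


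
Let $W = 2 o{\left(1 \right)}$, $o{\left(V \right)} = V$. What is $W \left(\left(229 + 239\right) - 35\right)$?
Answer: $866$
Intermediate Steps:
$W = 2$ ($W = 2 \cdot 1 = 2$)
$W \left(\left(229 + 239\right) - 35\right) = 2 \left(\left(229 + 239\right) - 35\right) = 2 \left(468 - 35\right) = 2 \cdot 433 = 866$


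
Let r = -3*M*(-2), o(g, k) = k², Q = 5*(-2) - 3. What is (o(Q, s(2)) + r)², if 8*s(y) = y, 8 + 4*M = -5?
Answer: 96721/256 ≈ 377.82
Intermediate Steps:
M = -13/4 (M = -2 + (¼)*(-5) = -2 - 5/4 = -13/4 ≈ -3.2500)
s(y) = y/8
Q = -13 (Q = -10 - 3 = -13)
r = -39/2 (r = -3*(-13/4)*(-2) = (39/4)*(-2) = -39/2 ≈ -19.500)
(o(Q, s(2)) + r)² = (((⅛)*2)² - 39/2)² = ((¼)² - 39/2)² = (1/16 - 39/2)² = (-311/16)² = 96721/256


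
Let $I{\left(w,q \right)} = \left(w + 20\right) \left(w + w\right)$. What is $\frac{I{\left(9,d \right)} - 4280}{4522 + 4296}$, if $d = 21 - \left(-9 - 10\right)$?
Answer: $- \frac{1879}{4409} \approx -0.42617$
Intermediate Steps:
$d = 40$ ($d = 21 - \left(-9 - 10\right) = 21 - -19 = 21 + 19 = 40$)
$I{\left(w,q \right)} = 2 w \left(20 + w\right)$ ($I{\left(w,q \right)} = \left(20 + w\right) 2 w = 2 w \left(20 + w\right)$)
$\frac{I{\left(9,d \right)} - 4280}{4522 + 4296} = \frac{2 \cdot 9 \left(20 + 9\right) - 4280}{4522 + 4296} = \frac{2 \cdot 9 \cdot 29 - 4280}{8818} = \left(522 - 4280\right) \frac{1}{8818} = \left(-3758\right) \frac{1}{8818} = - \frac{1879}{4409}$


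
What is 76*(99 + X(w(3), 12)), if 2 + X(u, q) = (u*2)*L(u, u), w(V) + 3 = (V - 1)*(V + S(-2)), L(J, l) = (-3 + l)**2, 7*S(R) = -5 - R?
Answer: 2610676/343 ≈ 7611.3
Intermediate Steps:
S(R) = -5/7 - R/7 (S(R) = (-5 - R)/7 = -5/7 - R/7)
w(V) = -3 + (-1 + V)*(-3/7 + V) (w(V) = -3 + (V - 1)*(V + (-5/7 - 1/7*(-2))) = -3 + (-1 + V)*(V + (-5/7 + 2/7)) = -3 + (-1 + V)*(V - 3/7) = -3 + (-1 + V)*(-3/7 + V))
X(u, q) = -2 + 2*u*(-3 + u)**2 (X(u, q) = -2 + (u*2)*(-3 + u)**2 = -2 + (2*u)*(-3 + u)**2 = -2 + 2*u*(-3 + u)**2)
76*(99 + X(w(3), 12)) = 76*(99 + (-2 + 2*(-18/7 + 3**2 - 10/7*3)*(-3 + (-18/7 + 3**2 - 10/7*3))**2)) = 76*(99 + (-2 + 2*(-18/7 + 9 - 30/7)*(-3 + (-18/7 + 9 - 30/7))**2)) = 76*(99 + (-2 + 2*(15/7)*(-3 + 15/7)**2)) = 76*(99 + (-2 + 2*(15/7)*(-6/7)**2)) = 76*(99 + (-2 + 2*(15/7)*(36/49))) = 76*(99 + (-2 + 1080/343)) = 76*(99 + 394/343) = 76*(34351/343) = 2610676/343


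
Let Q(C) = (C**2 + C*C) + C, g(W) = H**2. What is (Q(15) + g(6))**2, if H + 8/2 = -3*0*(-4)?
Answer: 231361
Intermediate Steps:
H = -4 (H = -4 - 3*0*(-4) = -4 + 0*(-4) = -4 + 0 = -4)
g(W) = 16 (g(W) = (-4)**2 = 16)
Q(C) = C + 2*C**2 (Q(C) = (C**2 + C**2) + C = 2*C**2 + C = C + 2*C**2)
(Q(15) + g(6))**2 = (15*(1 + 2*15) + 16)**2 = (15*(1 + 30) + 16)**2 = (15*31 + 16)**2 = (465 + 16)**2 = 481**2 = 231361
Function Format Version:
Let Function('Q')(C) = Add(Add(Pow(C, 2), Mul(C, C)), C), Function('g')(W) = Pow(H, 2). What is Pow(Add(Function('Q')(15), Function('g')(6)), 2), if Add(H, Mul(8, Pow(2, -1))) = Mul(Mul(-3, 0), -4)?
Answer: 231361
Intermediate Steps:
H = -4 (H = Add(-4, Mul(Mul(-3, 0), -4)) = Add(-4, Mul(0, -4)) = Add(-4, 0) = -4)
Function('g')(W) = 16 (Function('g')(W) = Pow(-4, 2) = 16)
Function('Q')(C) = Add(C, Mul(2, Pow(C, 2))) (Function('Q')(C) = Add(Add(Pow(C, 2), Pow(C, 2)), C) = Add(Mul(2, Pow(C, 2)), C) = Add(C, Mul(2, Pow(C, 2))))
Pow(Add(Function('Q')(15), Function('g')(6)), 2) = Pow(Add(Mul(15, Add(1, Mul(2, 15))), 16), 2) = Pow(Add(Mul(15, Add(1, 30)), 16), 2) = Pow(Add(Mul(15, 31), 16), 2) = Pow(Add(465, 16), 2) = Pow(481, 2) = 231361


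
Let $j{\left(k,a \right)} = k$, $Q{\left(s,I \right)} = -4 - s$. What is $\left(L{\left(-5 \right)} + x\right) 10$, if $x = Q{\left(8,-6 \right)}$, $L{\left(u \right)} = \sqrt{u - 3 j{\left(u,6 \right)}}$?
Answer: $-120 + 10 \sqrt{10} \approx -88.377$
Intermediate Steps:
$L{\left(u \right)} = \sqrt{2} \sqrt{- u}$ ($L{\left(u \right)} = \sqrt{u - 3 u} = \sqrt{- 2 u} = \sqrt{2} \sqrt{- u}$)
$x = -12$ ($x = -4 - 8 = -12$)
$\left(L{\left(-5 \right)} + x\right) 10 = \left(\sqrt{2} \sqrt{\left(-1\right) \left(-5\right)} - 12\right) 10 = \left(\sqrt{2} \sqrt{5} - 12\right) 10 = \left(\sqrt{10} - 12\right) 10 = \left(-12 + \sqrt{10}\right) 10 = -120 + 10 \sqrt{10}$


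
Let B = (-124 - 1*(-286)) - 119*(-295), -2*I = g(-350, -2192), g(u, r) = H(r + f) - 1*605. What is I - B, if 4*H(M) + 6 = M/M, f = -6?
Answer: -279711/8 ≈ -34964.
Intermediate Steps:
H(M) = -5/4 (H(M) = -3/2 + (M/M)/4 = -3/2 + (¼)*1 = -3/2 + ¼ = -5/4)
g(u, r) = -2425/4 (g(u, r) = -5/4 - 1*605 = -5/4 - 605 = -2425/4)
I = 2425/8 (I = -½*(-2425/4) = 2425/8 ≈ 303.13)
B = 35267 (B = (-124 + 286) + 35105 = 162 + 35105 = 35267)
I - B = 2425/8 - 1*35267 = 2425/8 - 35267 = -279711/8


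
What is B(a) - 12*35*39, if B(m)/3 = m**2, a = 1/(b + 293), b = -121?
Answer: -484585917/29584 ≈ -16380.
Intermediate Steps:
a = 1/172 (a = 1/(-121 + 293) = 1/172 ≈ 0.0058140)
B(m) = 3*m**2
B(a) - 12*35*39 = 3*(1/172)**2 - 12*35*39 = 3*(1/29584) - 420*39 = 3/29584 - 16380 = -484585917/29584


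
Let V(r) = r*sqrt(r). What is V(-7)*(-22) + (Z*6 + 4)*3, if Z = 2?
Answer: 48 + 154*I*sqrt(7) ≈ 48.0 + 407.45*I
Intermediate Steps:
V(r) = r**(3/2)
V(-7)*(-22) + (Z*6 + 4)*3 = (-7)**(3/2)*(-22) + (2*6 + 4)*3 = -7*I*sqrt(7)*(-22) + (12 + 4)*3 = 154*I*sqrt(7) + 16*3 = 154*I*sqrt(7) + 48 = 48 + 154*I*sqrt(7)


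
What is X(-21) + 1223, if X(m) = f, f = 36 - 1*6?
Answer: 1253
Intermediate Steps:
f = 30 (f = 36 - 6 = 30)
X(m) = 30
X(-21) + 1223 = 30 + 1223 = 1253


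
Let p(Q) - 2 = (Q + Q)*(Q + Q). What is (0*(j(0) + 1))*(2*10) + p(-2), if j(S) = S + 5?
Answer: 18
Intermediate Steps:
j(S) = 5 + S
p(Q) = 2 + 4*Q² (p(Q) = 2 + (Q + Q)*(Q + Q) = 2 + (2*Q)*(2*Q) = 2 + 4*Q²)
(0*(j(0) + 1))*(2*10) + p(-2) = (0*((5 + 0) + 1))*(2*10) + (2 + 4*(-2)²) = (0*(5 + 1))*20 + (2 + 4*4) = (0*6)*20 + (2 + 16) = 0*20 + 18 = 0 + 18 = 18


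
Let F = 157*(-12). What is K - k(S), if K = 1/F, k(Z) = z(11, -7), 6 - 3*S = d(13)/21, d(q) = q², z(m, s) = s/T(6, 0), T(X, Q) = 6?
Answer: 2197/1884 ≈ 1.1661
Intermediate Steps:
F = -1884
z(m, s) = s/6
S = -43/63 (S = 2 - 13²/(3*21) = 2 - 169/(3*21) = 2 - ⅓*169/21 = 2 - 169/63 = -43/63 ≈ -0.68254)
k(Z) = -7/6 (k(Z) = (⅙)*(-7) = -7/6)
K = -1/1884 (K = 1/(-1884) = -1/1884 ≈ -0.00053079)
K - k(S) = -1/1884 - 1*(-7/6) = -1/1884 + 7/6 = 2197/1884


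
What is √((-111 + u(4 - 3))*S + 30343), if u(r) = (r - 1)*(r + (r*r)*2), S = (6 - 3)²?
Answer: 4*√1834 ≈ 171.30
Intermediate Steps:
S = 9 (S = 3² = 9)
u(r) = (-1 + r)*(r + 2*r²) (u(r) = (-1 + r)*(r + r²*2) = (-1 + r)*(r + 2*r²))
√((-111 + u(4 - 3))*S + 30343) = √((-111 + (4 - 3)*(-1 - (4 - 3) + 2*(4 - 3)²))*9 + 30343) = √((-111 + 1*(-1 - 1*1 + 2*1²))*9 + 30343) = √((-111 + 1*(-1 - 1 + 2*1))*9 + 30343) = √((-111 + 1*(-1 - 1 + 2))*9 + 30343) = √((-111 + 1*0)*9 + 30343) = √((-111 + 0)*9 + 30343) = √(-111*9 + 30343) = √(-999 + 30343) = √29344 = 4*√1834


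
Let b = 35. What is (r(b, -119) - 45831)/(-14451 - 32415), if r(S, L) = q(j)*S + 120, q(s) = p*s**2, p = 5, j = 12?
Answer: 6837/15622 ≈ 0.43765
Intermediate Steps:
q(s) = 5*s**2
r(S, L) = 120 + 720*S (r(S, L) = (5*12**2)*S + 120 = (5*144)*S + 120 = 720*S + 120 = 120 + 720*S)
(r(b, -119) - 45831)/(-14451 - 32415) = ((120 + 720*35) - 45831)/(-14451 - 32415) = ((120 + 25200) - 45831)/(-46866) = (25320 - 45831)*(-1/46866) = -20511*(-1/46866) = 6837/15622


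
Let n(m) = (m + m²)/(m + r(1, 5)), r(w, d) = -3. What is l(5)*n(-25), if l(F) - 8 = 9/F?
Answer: -210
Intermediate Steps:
l(F) = 8 + 9/F
n(m) = (m + m²)/(-3 + m) (n(m) = (m + m²)/(m - 3) = (m + m²)/(-3 + m))
l(5)*n(-25) = (8 + 9/5)*(-25*(1 - 25)/(-3 - 25)) = (8 + 9*(⅕))*(-25*(-24)/(-28)) = (8 + 9/5)*(-25*(-1/28)*(-24)) = (49/5)*(-150/7) = -210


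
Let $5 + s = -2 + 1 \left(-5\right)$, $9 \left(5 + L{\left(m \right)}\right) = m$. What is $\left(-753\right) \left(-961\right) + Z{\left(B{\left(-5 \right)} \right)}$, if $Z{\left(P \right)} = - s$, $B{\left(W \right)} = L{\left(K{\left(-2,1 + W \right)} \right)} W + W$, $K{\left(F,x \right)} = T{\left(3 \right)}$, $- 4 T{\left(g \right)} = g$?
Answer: $723645$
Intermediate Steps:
$T{\left(g \right)} = - \frac{g}{4}$
$K{\left(F,x \right)} = - \frac{3}{4}$ ($K{\left(F,x \right)} = \left(- \frac{1}{4}\right) 3 = - \frac{3}{4}$)
$L{\left(m \right)} = -5 + \frac{m}{9}$
$B{\left(W \right)} = - \frac{49 W}{12}$ ($B{\left(W \right)} = \left(-5 + \frac{1}{9} \left(- \frac{3}{4}\right)\right) W + W = \left(-5 - \frac{1}{12}\right) W + W = - \frac{61 W}{12} + W = - \frac{49 W}{12}$)
$s = -12$ ($s = -5 + \left(-2 + 1 \left(-5\right)\right) = -5 - 7 = -12$)
$Z{\left(P \right)} = 12$ ($Z{\left(P \right)} = \left(-1\right) \left(-12\right) = 12$)
$\left(-753\right) \left(-961\right) + Z{\left(B{\left(-5 \right)} \right)} = \left(-753\right) \left(-961\right) + 12 = 723633 + 12 = 723645$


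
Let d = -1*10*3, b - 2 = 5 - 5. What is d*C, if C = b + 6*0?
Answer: -60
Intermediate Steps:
b = 2 (b = 2 + (5 - 5) = 2 + 0 = 2)
d = -30 (d = -10*3 = -30)
C = 2 (C = 2 + 6*0 = 2 + 0 = 2)
d*C = -30*2 = -60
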